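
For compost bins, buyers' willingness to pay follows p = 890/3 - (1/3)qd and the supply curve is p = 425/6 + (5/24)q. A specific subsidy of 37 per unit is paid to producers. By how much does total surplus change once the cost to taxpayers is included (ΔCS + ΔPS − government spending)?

Pre-subsidy: 890/3 - (1/3)q = 425/6 + (5/24)q gives q* = 5420/13 and p* = 2050/13.
With the subsidy, sellers receive ps = pb + 37 for each unit, where pb is the price buyers pay.
On the curves, pb = 890/3 - (1/3)q and ps = 425/6 + (5/24)q; the wedge ps − pb = 37 gives 425/6 + (5/24)q − (890/3 - (1/3)q) = 37, so q' = 6308/13.
Then pb = 890/3 − (1/3)·(6308/13) = 1754/13 and ps = 425/6 + (5/24)·(6308/13) = 2235/13.
ΔCS = ½(5420/13 + 6308/13)(2050/13 − 1754/13) = 1735744/169; ΔPS = ½(5420/13 + 6308/13)(2235/13 − 2050/13) = 1084840/169.
Government spending = 37 × 6308/13 = 233396/13.
Net change = 1735744/169 + 1084840/169 − 233396/13 = -16428/13. The loss equals the DWL triangle ½·37·888/13.

Net change in total surplus = -16428/13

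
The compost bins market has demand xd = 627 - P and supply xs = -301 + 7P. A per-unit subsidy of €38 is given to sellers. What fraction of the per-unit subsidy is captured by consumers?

Consumer share = 0.875

Pre-subsidy: 627 - P = -301 + 7P gives P* = 116, x* = 511.
With the subsidy, sellers receive Ps = Pb + 38 for each unit, where Pb is the price buyers pay.
Supply in terms of Pb becomes xs = -301 + 7(Pb + 38) = -35 + 7Pb. Setting this equal to demand: 627 - Pb = -35 + 7Pb, so Pb = 82.75.
Sellers receive Ps = 82.75 + 38 = 120.75; x' = 627 − 1·82.75 = 544.25.
Buyers' price falls by P* − Pb = 116 − 82.75 = 33.25; sellers' price rises by Ps − P* = 120.75 − 116 = 4.75.
So consumers capture 33.25/38 = 0.875 of each unit of subsidy.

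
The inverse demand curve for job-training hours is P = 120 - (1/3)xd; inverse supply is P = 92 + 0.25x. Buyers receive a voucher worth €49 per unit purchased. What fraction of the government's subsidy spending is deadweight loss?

Pre-subsidy: 120 - (1/3)x = 92 + 0.25x gives x* = 48 and P* = 104.
With the rebate, buyers effectively pay Pb = Ps − 49, where Ps is the price sellers receive.
On the curves, Pb = 120 - (1/3)x and Ps = 92 + 0.25x; the wedge Ps − Pb = 49 gives 92 + 0.25x − (120 - (1/3)x) = 49, so x' = 132.
Then Pb = 120 − (1/3)·132 = 76 and Ps = 92 + 0.25·132 = 125.
ΔCS = ½(48 + 132)(104 − 76) = 2520; ΔPS = ½(48 + 132)(125 − 104) = 1890.
Government spending = 49 × 132 = 6468.
DWL = ½ × 49 × (132 − 48) = 2058; fraction = 2058 / 6468 = 7/22.

DWL / government spending = 7/22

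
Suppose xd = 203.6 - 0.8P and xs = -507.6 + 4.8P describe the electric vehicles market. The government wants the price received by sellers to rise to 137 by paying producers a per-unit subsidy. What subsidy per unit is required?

Required subsidy s = 70 per unit

At a seller price of 137, quantity supplied is -507.6 + 4.8·137 = 150.
Buyers absorb 150 only when they pay Pb with 203.6 − 0.8·Pb = 150, i.e. Pb = 67.
s = Ps − Pb = 137 − 67 = 70.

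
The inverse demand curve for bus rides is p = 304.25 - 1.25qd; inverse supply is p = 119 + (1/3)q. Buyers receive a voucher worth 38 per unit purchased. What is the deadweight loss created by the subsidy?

Deadweight loss = 456

Pre-subsidy: 304.25 - 1.25q = 119 + (1/3)q gives q* = 117 and p* = 158.
With the rebate, buyers effectively pay pb = ps − 38, where ps is the price sellers receive.
On the curves, pb = 304.25 - 1.25q and ps = 119 + (1/3)q; the wedge ps − pb = 38 gives 119 + (1/3)q − (304.25 - 1.25q) = 38, so q' = 141.
Then pb = 304.25 − 1.25·141 = 128 and ps = 119 + (1/3)·141 = 166.
The subsidy expands output by 141 − 117 = 24 past the efficient level; on those units the gap between marginal cost and willingness to pay runs from 0 up to 38.
DWL = ½ × 38 × 24 = 456.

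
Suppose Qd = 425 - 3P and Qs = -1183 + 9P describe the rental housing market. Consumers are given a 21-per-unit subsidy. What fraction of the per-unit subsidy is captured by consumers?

Pre-subsidy: 425 - 3P = -1183 + 9P gives P* = 134, Q* = 23.
With the rebate, buyers effectively pay Pb = Ps − 21, where Ps is the price sellers receive.
Demand in terms of Ps becomes Qd = 425 − 3(Ps − 21) = 488 - 3Ps. Setting this equal to supply: 488 - 3Ps = -1183 + 9Ps, so Ps = 139.25.
Buyers pay Pb = 139.25 − 21 = 118.25; Q' = -1183 + 9·139.25 = 70.25.
Buyers' price falls by P* − Pb = 134 − 118.25 = 15.75; sellers' price rises by Ps − P* = 139.25 − 134 = 5.25.
So consumers capture 15.75/21 = 0.75 of each unit of subsidy.

Consumer share = 0.75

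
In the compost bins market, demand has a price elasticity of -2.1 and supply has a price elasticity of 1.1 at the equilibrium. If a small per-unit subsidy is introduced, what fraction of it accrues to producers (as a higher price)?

Producer share = 0.65625

For a small subsidy around the equilibrium, the benefit split depends on the relative slopes, which at a point are proportional to the elasticities.
Buyer share = εs/(εs + |εd|) = 1.1/(1.1 + 2.1) = 0.34375; seller share = |εd|/(εs + |εd|) = 0.65625.
So producers capture 0.65625 of the subsidy.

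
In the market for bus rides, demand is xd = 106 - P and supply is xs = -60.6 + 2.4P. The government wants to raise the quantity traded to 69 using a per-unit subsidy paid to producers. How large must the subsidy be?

At x = 69, invert demand for the buyer price: Pb = (106 − 69)/1 = 37; invert supply for the seller price: Ps = (69 − (-60.6))/2.4 = 54.
The subsidy must fill the gap: s = Ps − Pb = 54 − 37 = 17.

Required subsidy s = 17 per unit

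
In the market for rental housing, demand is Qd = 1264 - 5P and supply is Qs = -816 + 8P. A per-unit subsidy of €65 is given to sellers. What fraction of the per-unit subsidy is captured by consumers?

Consumer share = 8/13

Pre-subsidy: 1264 - 5P = -816 + 8P gives P* = 160, Q* = 464.
With the subsidy, sellers receive Ps = Pb + 65 for each unit, where Pb is the price buyers pay.
Supply in terms of Pb becomes Qs = -816 + 8(Pb + 65) = -296 + 8Pb. Setting this equal to demand: 1264 - 5Pb = -296 + 8Pb, so Pb = 120.
Sellers receive Ps = 120 + 65 = 185; Q' = 1264 − 5·120 = 664.
Buyers' price falls by P* − Pb = 160 − 120 = 40; sellers' price rises by Ps − P* = 185 − 160 = 25.
So consumers capture 40/65 = 8/13 of each unit of subsidy.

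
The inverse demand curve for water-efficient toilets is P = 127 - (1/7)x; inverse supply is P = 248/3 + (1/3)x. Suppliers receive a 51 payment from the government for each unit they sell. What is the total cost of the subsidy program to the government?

Government cost = 10210.2

Pre-subsidy: 127 - (1/7)x = 248/3 + (1/3)x gives x* = 93.1 and P* = 113.7.
With the subsidy, sellers receive Ps = Pb + 51 for each unit, where Pb is the price buyers pay.
On the curves, Pb = 127 - (1/7)x and Ps = 248/3 + (1/3)x; the wedge Ps − Pb = 51 gives 248/3 + (1/3)x − (127 - (1/7)x) = 51, so x' = 200.2.
Then Pb = 127 − (1/7)·200.2 = 98.4 and Ps = 248/3 + (1/3)·200.2 = 149.4.
Government outlay = subsidy × quantity = 51 × 200.2 = 10210.2.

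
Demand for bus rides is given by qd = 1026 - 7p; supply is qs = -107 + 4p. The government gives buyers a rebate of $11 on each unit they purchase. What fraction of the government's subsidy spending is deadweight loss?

DWL / government spending = 14/333

Pre-subsidy: 1026 - 7p = -107 + 4p gives p* = 103, q* = 305.
With the rebate, buyers effectively pay pb = ps − 11, where ps is the price sellers receive.
Demand in terms of ps becomes qd = 1026 − 7(ps − 11) = 1103 - 7ps. Setting this equal to supply: 1103 - 7ps = -107 + 4ps, so ps = 110.
Buyers pay pb = 110 − 11 = 99; q' = -107 + 4·110 = 333.
ΔCS = ½(305 + 333)(103 − 99) = 1276; ΔPS = ½(305 + 333)(110 − 103) = 2233.
Government spending = 11 × 333 = 3663.
DWL = ½ × 11 × (333 − 305) = 154; fraction = 154 / 3663 = 14/333.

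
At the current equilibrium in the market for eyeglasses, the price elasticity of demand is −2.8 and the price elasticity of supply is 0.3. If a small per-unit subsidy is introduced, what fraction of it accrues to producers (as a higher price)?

Producer share = 28/31

For a small subsidy around the equilibrium, the benefit split depends on the relative slopes, which at a point are proportional to the elasticities.
Buyer share = εs/(εs + |εd|) = 0.3/(0.3 + 2.8) = 3/31; seller share = |εd|/(εs + |εd|) = 28/31.
So producers capture 28/31 of the subsidy.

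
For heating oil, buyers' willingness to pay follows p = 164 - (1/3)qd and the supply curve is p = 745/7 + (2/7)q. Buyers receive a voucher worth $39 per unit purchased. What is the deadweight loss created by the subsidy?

Pre-subsidy: 164 - (1/3)q = 745/7 + (2/7)q gives q* = 93 and p* = 133.
With the rebate, buyers effectively pay pb = ps − 39, where ps is the price sellers receive.
On the curves, pb = 164 - (1/3)q and ps = 745/7 + (2/7)q; the wedge ps − pb = 39 gives 745/7 + (2/7)q − (164 - (1/3)q) = 39, so q' = 156.
Then pb = 164 − (1/3)·156 = 112 and ps = 745/7 + (2/7)·156 = 151.
The subsidy expands output by 156 − 93 = 63 past the efficient level; on those units the gap between marginal cost and willingness to pay runs from 0 up to 39.
DWL = ½ × 39 × 63 = 1228.5.

Deadweight loss = $1228.5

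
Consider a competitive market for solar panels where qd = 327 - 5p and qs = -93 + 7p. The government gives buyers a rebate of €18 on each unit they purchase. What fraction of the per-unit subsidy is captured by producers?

Pre-subsidy: 327 - 5p = -93 + 7p gives p* = 35, q* = 152.
With the rebate, buyers effectively pay pb = ps − 18, where ps is the price sellers receive.
Demand in terms of ps becomes qd = 327 − 5(ps − 18) = 417 - 5ps. Setting this equal to supply: 417 - 5ps = -93 + 7ps, so ps = 42.5.
Buyers pay pb = 42.5 − 18 = 24.5; q' = -93 + 7·42.5 = 204.5.
Buyers' price falls by p* − pb = 35 − 24.5 = 10.5; sellers' price rises by ps − p* = 42.5 − 35 = 7.5.
So producers capture 7.5/18 = 5/12 of each unit of subsidy.

Producer share = 5/12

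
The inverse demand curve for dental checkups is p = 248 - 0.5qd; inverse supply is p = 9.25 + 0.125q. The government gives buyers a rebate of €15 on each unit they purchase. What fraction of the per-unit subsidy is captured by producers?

Producer share = 0.2

Pre-subsidy: 248 - 0.5q = 9.25 + 0.125q gives q* = 382 and p* = 57.
With the rebate, buyers effectively pay pb = ps − 15, where ps is the price sellers receive.
On the curves, pb = 248 - 0.5q and ps = 9.25 + 0.125q; the wedge ps − pb = 15 gives 9.25 + 0.125q − (248 - 0.5q) = 15, so q' = 406.
Then pb = 248 − 0.5·406 = 45 and ps = 9.25 + 0.125·406 = 60.
Buyers' price falls by p* − pb = 57 − 45 = 12; sellers' price rises by ps − p* = 60 − 57 = 3.
So producers capture 3/15 = 0.2 of each unit of subsidy.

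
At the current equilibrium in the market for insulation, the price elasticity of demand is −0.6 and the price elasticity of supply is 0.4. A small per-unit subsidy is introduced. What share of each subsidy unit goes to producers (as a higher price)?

Producer share = 0.6

For a small subsidy around the equilibrium, the benefit split depends on the relative slopes, which at a point are proportional to the elasticities.
Buyer share = εs/(εs + |εd|) = 0.4/(0.4 + 0.6) = 0.4; seller share = |εd|/(εs + |εd|) = 0.6.
So producers capture 0.6 of the subsidy.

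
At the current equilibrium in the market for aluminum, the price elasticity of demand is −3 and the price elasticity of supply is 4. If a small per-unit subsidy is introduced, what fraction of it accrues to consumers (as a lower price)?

For a small subsidy around the equilibrium, the benefit split depends on the relative slopes, which at a point are proportional to the elasticities.
Buyer share = εs/(εs + |εd|) = 4/(4 + 3) = 4/7; seller share = |εd|/(εs + |εd|) = 3/7.

Consumer share = 4/7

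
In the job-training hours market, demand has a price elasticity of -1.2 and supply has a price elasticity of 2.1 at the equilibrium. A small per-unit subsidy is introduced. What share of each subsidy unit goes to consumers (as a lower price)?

Consumer share = 7/11

For a small subsidy around the equilibrium, the benefit split depends on the relative slopes, which at a point are proportional to the elasticities.
Buyer share = εs/(εs + |εd|) = 2.1/(2.1 + 1.2) = 7/11; seller share = |εd|/(εs + |εd|) = 4/11.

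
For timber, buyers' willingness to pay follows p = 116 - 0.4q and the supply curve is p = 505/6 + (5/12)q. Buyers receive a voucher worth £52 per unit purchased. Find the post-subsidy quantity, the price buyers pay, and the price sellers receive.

Pre-subsidy: 116 - 0.4q = 505/6 + (5/12)q gives q* = 1910/49 and p* = 4920/49.
With the rebate, buyers effectively pay pb = ps − 52, where ps is the price sellers receive.
On the curves, pb = 116 - 0.4q and ps = 505/6 + (5/12)q; the wedge ps − pb = 52 gives 505/6 + (5/12)q − (116 - 0.4q) = 52, so q' = 5030/49.
Then pb = 116 − 0.4·(5030/49) = 3672/49 and ps = 505/6 + (5/12)·(5030/49) = 6220/49.

q' = 5030/49; buyers pay 3672/49; sellers receive 6220/49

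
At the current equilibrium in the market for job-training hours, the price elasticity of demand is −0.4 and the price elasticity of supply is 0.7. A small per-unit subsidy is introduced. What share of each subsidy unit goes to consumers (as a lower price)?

For a small subsidy around the equilibrium, the benefit split depends on the relative slopes, which at a point are proportional to the elasticities.
Buyer share = εs/(εs + |εd|) = 0.7/(0.7 + 0.4) = 7/11; seller share = |εd|/(εs + |εd|) = 4/11.

Consumer share = 7/11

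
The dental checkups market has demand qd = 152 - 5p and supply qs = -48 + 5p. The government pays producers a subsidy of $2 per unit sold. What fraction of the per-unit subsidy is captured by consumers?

Pre-subsidy: 152 - 5p = -48 + 5p gives p* = 20, q* = 52.
With the subsidy, sellers receive ps = pb + 2 for each unit, where pb is the price buyers pay.
Supply in terms of pb becomes qs = -48 + 5(pb + 2) = -38 + 5pb. Setting this equal to demand: 152 - 5pb = -38 + 5pb, so pb = 19.
Sellers receive ps = 19 + 2 = 21; q' = 152 − 5·19 = 57.
Buyers' price falls by p* − pb = 20 − 19 = 1; sellers' price rises by ps − p* = 21 − 20 = 1.
So consumers capture 1/2 = 0.5 of each unit of subsidy.

Consumer share = 0.5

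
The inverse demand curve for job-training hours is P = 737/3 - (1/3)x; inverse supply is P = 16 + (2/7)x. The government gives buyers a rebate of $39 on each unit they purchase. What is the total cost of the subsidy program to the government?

Pre-subsidy: 737/3 - (1/3)x = 16 + (2/7)x gives x* = 371 and P* = 122.
With the rebate, buyers effectively pay Pb = Ps − 39, where Ps is the price sellers receive.
On the curves, Pb = 737/3 - (1/3)x and Ps = 16 + (2/7)x; the wedge Ps − Pb = 39 gives 16 + (2/7)x − (737/3 - (1/3)x) = 39, so x' = 434.
Then Pb = 737/3 − (1/3)·434 = 101 and Ps = 16 + (2/7)·434 = 140.
Government outlay = subsidy × quantity = 39 × 434 = 16926.

Government cost = $16926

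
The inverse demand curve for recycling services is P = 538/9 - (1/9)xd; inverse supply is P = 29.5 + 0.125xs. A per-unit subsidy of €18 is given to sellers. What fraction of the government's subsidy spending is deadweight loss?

DWL / government spending = 162/869

Pre-subsidy: 538/9 - (1/9)x = 29.5 + 0.125x gives x* = 2180/17 and P* = 774/17.
With the subsidy, sellers receive Ps = Pb + 18 for each unit, where Pb is the price buyers pay.
On the curves, Pb = 538/9 - (1/9)x and Ps = 29.5 + 0.125x; the wedge Ps − Pb = 18 gives 29.5 + 0.125x − (538/9 - (1/9)x) = 18, so x' = 3476/17.
Then Pb = 538/9 − (1/9)·(3476/17) = 630/17 and Ps = 29.5 + 0.125·(3476/17) = 936/17.
ΔCS = ½(2180/17 + 3476/17)(774/17 − 630/17) = 407232/289; ΔPS = ½(2180/17 + 3476/17)(936/17 − 774/17) = 458136/289.
Government spending = 18 × 3476/17 = 62568/17.
DWL = ½ × 18 × (3476/17 − 2180/17) = 11664/17; fraction = (11664/17) / (62568/17) = 162/869.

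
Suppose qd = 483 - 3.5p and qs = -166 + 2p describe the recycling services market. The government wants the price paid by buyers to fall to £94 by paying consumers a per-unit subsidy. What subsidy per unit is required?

Required subsidy s = £66 per unit

At a buyer price of 94, quantity demanded is 483 − 3.5·94 = 154.
Sellers supply 154 only when they receive ps with -166 + 2·ps = 154, i.e. ps = 160.
s = ps − pb = 160 − 94 = 66.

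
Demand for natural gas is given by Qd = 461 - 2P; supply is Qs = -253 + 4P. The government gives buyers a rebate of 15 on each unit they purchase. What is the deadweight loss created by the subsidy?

Deadweight loss = 150

Pre-subsidy: 461 - 2P = -253 + 4P gives P* = 119, Q* = 223.
With the rebate, buyers effectively pay Pb = Ps − 15, where Ps is the price sellers receive.
Demand in terms of Ps becomes Qd = 461 − 2(Ps − 15) = 491 - 2Ps. Setting this equal to supply: 491 - 2Ps = -253 + 4Ps, so Ps = 124.
Buyers pay Pb = 124 − 15 = 109; Q' = -253 + 4·124 = 243.
The subsidy expands output by 243 − 223 = 20 past the efficient level; on those units the gap between marginal cost and willingness to pay runs from 0 up to 15.
DWL = ½ × 15 × 20 = 150.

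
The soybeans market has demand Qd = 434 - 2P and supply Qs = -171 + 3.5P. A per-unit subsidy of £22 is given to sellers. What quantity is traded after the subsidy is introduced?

Pre-subsidy: 434 - 2P = -171 + 3.5P gives P* = 110, Q* = 214.
With the subsidy, sellers receive Ps = Pb + 22 for each unit, where Pb is the price buyers pay.
Supply in terms of Pb becomes Qs = -171 + 3.5(Pb + 22) = -94 + 3.5Pb. Setting this equal to demand: 434 - 2Pb = -94 + 3.5Pb, so Pb = 96.
Sellers receive Ps = 96 + 22 = 118; Q' = 434 − 2·96 = 242.

Q' = 242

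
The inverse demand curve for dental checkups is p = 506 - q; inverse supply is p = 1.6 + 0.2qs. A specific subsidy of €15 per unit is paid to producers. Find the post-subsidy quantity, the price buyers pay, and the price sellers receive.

Pre-subsidy: 506 - q = 1.6 + 0.2q gives q* = 1261/3 and p* = 257/3.
With the subsidy, sellers receive ps = pb + 15 for each unit, where pb is the price buyers pay.
On the curves, pb = 506 - q and ps = 1.6 + 0.2q; the wedge ps − pb = 15 gives 1.6 + 0.2q − (506 - q) = 15, so q' = 2597/6.
Then pb = 506 − 1·(2597/6) = 439/6 and ps = 1.6 + 0.2·(2597/6) = 529/6.

q' = 2597/6; buyers pay 439/6; sellers receive 529/6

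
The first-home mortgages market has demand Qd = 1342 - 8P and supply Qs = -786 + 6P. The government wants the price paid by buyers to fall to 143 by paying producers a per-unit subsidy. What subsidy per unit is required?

At a buyer price of 143, quantity demanded is 1342 − 8·143 = 198.
Sellers supply 198 only when they receive Ps with -786 + 6·Ps = 198, i.e. Ps = 164.
s = Ps − Pb = 164 − 143 = 21.

Required subsidy s = 21 per unit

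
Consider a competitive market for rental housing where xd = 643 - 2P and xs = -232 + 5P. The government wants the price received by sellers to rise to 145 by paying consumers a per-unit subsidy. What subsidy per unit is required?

At a seller price of 145, quantity supplied is -232 + 5·145 = 493.
Buyers absorb 493 only when they pay Pb with 643 − 2·Pb = 493, i.e. Pb = 75.
s = Ps − Pb = 145 − 75 = 70.

Required subsidy s = 70 per unit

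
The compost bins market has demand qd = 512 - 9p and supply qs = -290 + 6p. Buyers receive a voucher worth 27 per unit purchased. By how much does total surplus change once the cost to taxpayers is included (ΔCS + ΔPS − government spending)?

Net change in total surplus = -1312.2

Pre-subsidy: 512 - 9p = -290 + 6p gives p* = 802/15, q* = 30.8.
With the rebate, buyers effectively pay pb = ps − 27, where ps is the price sellers receive.
Demand in terms of ps becomes qd = 512 − 9(ps − 27) = 755 - 9ps. Setting this equal to supply: 755 - 9ps = -290 + 6ps, so ps = 209/3.
Buyers pay pb = 209/3 − 27 = 128/3; q' = -290 + 6·(209/3) = 128.
ΔCS = ½(30.8 + 128)(802/15 − 128/3) = 857.52; ΔPS = ½(30.8 + 128)(209/3 − 802/15) = 1286.28.
Government spending = 27 × 128 = 3456.
Net change = 857.52 + 1286.28 − 3456 = -1312.2. The loss equals the DWL triangle ½·27·97.2.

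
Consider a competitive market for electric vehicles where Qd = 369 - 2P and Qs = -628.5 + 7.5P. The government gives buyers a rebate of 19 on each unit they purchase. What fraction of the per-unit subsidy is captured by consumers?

Consumer share = 15/19

Pre-subsidy: 369 - 2P = -628.5 + 7.5P gives P* = 105, Q* = 159.
With the rebate, buyers effectively pay Pb = Ps − 19, where Ps is the price sellers receive.
Demand in terms of Ps becomes Qd = 369 − 2(Ps − 19) = 407 - 2Ps. Setting this equal to supply: 407 - 2Ps = -628.5 + 7.5Ps, so Ps = 109.
Buyers pay Pb = 109 − 19 = 90; Q' = -628.5 + 7.5·109 = 189.
Buyers' price falls by P* − Pb = 105 − 90 = 15; sellers' price rises by Ps − P* = 109 − 105 = 4.
So consumers capture 15/19 = 15/19 of each unit of subsidy.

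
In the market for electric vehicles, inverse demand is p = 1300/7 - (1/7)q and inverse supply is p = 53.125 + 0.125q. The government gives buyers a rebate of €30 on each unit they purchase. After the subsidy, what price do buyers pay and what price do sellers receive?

Buyers pay €99; sellers receive €129

Pre-subsidy: 1300/7 - (1/7)q = 53.125 + 0.125q gives q* = 495 and p* = 115.
With the rebate, buyers effectively pay pb = ps − 30, where ps is the price sellers receive.
On the curves, pb = 1300/7 - (1/7)q and ps = 53.125 + 0.125q; the wedge ps − pb = 30 gives 53.125 + 0.125q − (1300/7 - (1/7)q) = 30, so q' = 607.
Then pb = 1300/7 − (1/7)·607 = 99 and ps = 53.125 + 0.125·607 = 129.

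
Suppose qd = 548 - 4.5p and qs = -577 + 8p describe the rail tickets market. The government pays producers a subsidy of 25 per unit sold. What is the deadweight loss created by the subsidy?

Deadweight loss = 900

Pre-subsidy: 548 - 4.5p = -577 + 8p gives p* = 90, q* = 143.
With the subsidy, sellers receive ps = pb + 25 for each unit, where pb is the price buyers pay.
Supply in terms of pb becomes qs = -577 + 8(pb + 25) = -377 + 8pb. Setting this equal to demand: 548 - 4.5pb = -377 + 8pb, so pb = 74.
Sellers receive ps = 74 + 25 = 99; q' = 548 − 4.5·74 = 215.
The subsidy expands output by 215 − 143 = 72 past the efficient level; on those units the gap between marginal cost and willingness to pay runs from 0 up to 25.
DWL = ½ × 25 × 72 = 900.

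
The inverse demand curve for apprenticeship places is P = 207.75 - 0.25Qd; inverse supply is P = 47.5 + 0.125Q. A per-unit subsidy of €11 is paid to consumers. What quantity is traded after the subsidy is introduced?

Q' = 1370/3

Pre-subsidy: 207.75 - 0.25Q = 47.5 + 0.125Q gives Q* = 1282/3 and P* = 1211/12.
With the rebate, buyers effectively pay Pb = Ps − 11, where Ps is the price sellers receive.
On the curves, Pb = 207.75 - 0.25Q and Ps = 47.5 + 0.125Q; the wedge Ps − Pb = 11 gives 47.5 + 0.125Q − (207.75 - 0.25Q) = 11, so Q' = 1370/3.
Then Pb = 207.75 − 0.25·(1370/3) = 1123/12 and Ps = 47.5 + 0.125·(1370/3) = 1255/12.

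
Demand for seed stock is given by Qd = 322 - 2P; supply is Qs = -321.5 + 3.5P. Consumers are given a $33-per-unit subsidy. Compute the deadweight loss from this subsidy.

Pre-subsidy: 322 - 2P = -321.5 + 3.5P gives P* = 117, Q* = 88.
With the rebate, buyers effectively pay Pb = Ps − 33, where Ps is the price sellers receive.
Demand in terms of Ps becomes Qd = 322 − 2(Ps − 33) = 388 - 2Ps. Setting this equal to supply: 388 - 2Ps = -321.5 + 3.5Ps, so Ps = 129.
Buyers pay Pb = 129 − 33 = 96; Q' = -321.5 + 3.5·129 = 130.
The subsidy expands output by 130 − 88 = 42 past the efficient level; on those units the gap between marginal cost and willingness to pay runs from 0 up to 33.
DWL = ½ × 33 × 42 = 693.

Deadweight loss = $693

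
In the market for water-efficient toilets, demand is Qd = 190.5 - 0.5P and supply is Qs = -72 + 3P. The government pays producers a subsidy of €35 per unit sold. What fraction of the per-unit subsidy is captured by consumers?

Pre-subsidy: 190.5 - 0.5P = -72 + 3P gives P* = 75, Q* = 153.
With the subsidy, sellers receive Ps = Pb + 35 for each unit, where Pb is the price buyers pay.
Supply in terms of Pb becomes Qs = -72 + 3(Pb + 35) = 33 + 3Pb. Setting this equal to demand: 190.5 - 0.5Pb = 33 + 3Pb, so Pb = 45.
Sellers receive Ps = 45 + 35 = 80; Q' = 190.5 − 0.5·45 = 168.
Buyers' price falls by P* − Pb = 75 − 45 = 30; sellers' price rises by Ps − P* = 80 − 75 = 5.
So consumers capture 30/35 = 6/7 of each unit of subsidy.

Consumer share = 6/7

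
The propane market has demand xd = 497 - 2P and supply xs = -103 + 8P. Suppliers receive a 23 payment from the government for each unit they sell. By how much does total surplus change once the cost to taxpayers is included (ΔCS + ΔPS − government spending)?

Pre-subsidy: 497 - 2P = -103 + 8P gives P* = 60, x* = 377.
With the subsidy, sellers receive Ps = Pb + 23 for each unit, where Pb is the price buyers pay.
Supply in terms of Pb becomes xs = -103 + 8(Pb + 23) = 81 + 8Pb. Setting this equal to demand: 497 - 2Pb = 81 + 8Pb, so Pb = 41.6.
Sellers receive Ps = 41.6 + 23 = 64.6; x' = 497 − 2·41.6 = 413.8.
ΔCS = ½(377 + 413.8)(60 − 41.6) = 7275.36; ΔPS = ½(377 + 413.8)(64.6 − 60) = 1818.84.
Government spending = 23 × 413.8 = 9517.4.
Net change = 7275.36 + 1818.84 − 9517.4 = -423.2. The loss equals the DWL triangle ½·23·36.8.

Net change in total surplus = -423.2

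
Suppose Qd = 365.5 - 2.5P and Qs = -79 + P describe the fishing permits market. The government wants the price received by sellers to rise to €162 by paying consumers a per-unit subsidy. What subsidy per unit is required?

At a seller price of 162, quantity supplied is -79 + 1·162 = 83.
Buyers absorb 83 only when they pay Pb with 365.5 − 2.5·Pb = 83, i.e. Pb = 113.
s = Ps − Pb = 162 − 113 = 49.

Required subsidy s = €49 per unit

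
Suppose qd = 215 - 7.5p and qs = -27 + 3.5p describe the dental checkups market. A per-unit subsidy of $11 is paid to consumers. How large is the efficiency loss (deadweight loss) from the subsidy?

Pre-subsidy: 215 - 7.5p = -27 + 3.5p gives p* = 22, q* = 50.
With the rebate, buyers effectively pay pb = ps − 11, where ps is the price sellers receive.
Demand in terms of ps becomes qd = 215 − 7.5(ps − 11) = 297.5 - 7.5ps. Setting this equal to supply: 297.5 - 7.5ps = -27 + 3.5ps, so ps = 29.5.
Buyers pay pb = 29.5 − 11 = 18.5; q' = -27 + 3.5·29.5 = 76.25.
The subsidy expands output by 76.25 − 50 = 26.25 past the efficient level; on those units the gap between marginal cost and willingness to pay runs from 0 up to 11.
DWL = ½ × 11 × 26.25 = 144.375.

Deadweight loss = $144.375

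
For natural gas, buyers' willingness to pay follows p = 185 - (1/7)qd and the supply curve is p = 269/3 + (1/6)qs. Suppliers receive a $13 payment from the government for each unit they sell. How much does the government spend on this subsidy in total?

Pre-subsidy: 185 - (1/7)q = 269/3 + (1/6)q gives q* = 308 and p* = 141.
With the subsidy, sellers receive ps = pb + 13 for each unit, where pb is the price buyers pay.
On the curves, pb = 185 - (1/7)q and ps = 269/3 + (1/6)q; the wedge ps − pb = 13 gives 269/3 + (1/6)q − (185 - (1/7)q) = 13, so q' = 350.
Then pb = 185 − (1/7)·350 = 135 and ps = 269/3 + (1/6)·350 = 148.
Government outlay = subsidy × quantity = 13 × 350 = 4550.

Government cost = $4550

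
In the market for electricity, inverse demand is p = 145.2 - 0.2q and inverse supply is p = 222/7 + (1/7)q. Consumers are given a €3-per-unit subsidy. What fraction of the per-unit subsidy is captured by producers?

Pre-subsidy: 145.2 - 0.2q = 222/7 + (1/7)q gives q* = 331 and p* = 79.
With the rebate, buyers effectively pay pb = ps − 3, where ps is the price sellers receive.
On the curves, pb = 145.2 - 0.2q and ps = 222/7 + (1/7)q; the wedge ps − pb = 3 gives 222/7 + (1/7)q − (145.2 - 0.2q) = 3, so q' = 339.75.
Then pb = 145.2 − 0.2·339.75 = 77.25 and ps = 222/7 + (1/7)·339.75 = 80.25.
Buyers' price falls by p* − pb = 79 − 77.25 = 1.75; sellers' price rises by ps − p* = 80.25 − 79 = 1.25.
So producers capture 1.25/3 = 5/12 of each unit of subsidy.

Producer share = 5/12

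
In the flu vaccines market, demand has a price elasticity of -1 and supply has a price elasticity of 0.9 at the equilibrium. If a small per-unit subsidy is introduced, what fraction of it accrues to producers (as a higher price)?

Producer share = 10/19

For a small subsidy around the equilibrium, the benefit split depends on the relative slopes, which at a point are proportional to the elasticities.
Buyer share = εs/(εs + |εd|) = 0.9/(0.9 + 1) = 9/19; seller share = |εd|/(εs + |εd|) = 10/19.
So producers capture 10/19 of the subsidy.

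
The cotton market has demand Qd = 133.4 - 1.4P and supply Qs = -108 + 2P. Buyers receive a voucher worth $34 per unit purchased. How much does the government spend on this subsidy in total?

Pre-subsidy: 133.4 - 1.4P = -108 + 2P gives P* = 71, Q* = 34.
With the rebate, buyers effectively pay Pb = Ps − 34, where Ps is the price sellers receive.
Demand in terms of Ps becomes Qd = 133.4 − 1.4(Ps − 34) = 181 - 1.4Ps. Setting this equal to supply: 181 - 1.4Ps = -108 + 2Ps, so Ps = 85.
Buyers pay Pb = 85 − 34 = 51; Q' = -108 + 2·85 = 62.
Government outlay = subsidy × quantity = 34 × 62 = 2108.

Government cost = $2108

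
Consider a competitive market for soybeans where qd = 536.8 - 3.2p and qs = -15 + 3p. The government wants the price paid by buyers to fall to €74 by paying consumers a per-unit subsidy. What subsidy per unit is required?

Required subsidy s = €31 per unit

At a buyer price of 74, quantity demanded is 536.8 − 3.2·74 = 300.
Sellers supply 300 only when they receive ps with -15 + 3·ps = 300, i.e. ps = 105.
s = ps − pb = 105 − 74 = 31.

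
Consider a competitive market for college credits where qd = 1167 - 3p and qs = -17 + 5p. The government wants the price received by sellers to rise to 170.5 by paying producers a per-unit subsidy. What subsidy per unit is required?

At a seller price of 170.5, quantity supplied is -17 + 5·170.5 = 835.5.
Buyers absorb 835.5 only when they pay pb with 1167 − 3·pb = 835.5, i.e. pb = 110.5.
s = ps − pb = 170.5 − 110.5 = 60.

Required subsidy s = 60 per unit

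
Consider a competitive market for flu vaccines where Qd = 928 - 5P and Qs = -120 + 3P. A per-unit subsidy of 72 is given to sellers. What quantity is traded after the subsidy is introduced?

Q' = 408

Pre-subsidy: 928 - 5P = -120 + 3P gives P* = 131, Q* = 273.
With the subsidy, sellers receive Ps = Pb + 72 for each unit, where Pb is the price buyers pay.
Supply in terms of Pb becomes Qs = -120 + 3(Pb + 72) = 96 + 3Pb. Setting this equal to demand: 928 - 5Pb = 96 + 3Pb, so Pb = 104.
Sellers receive Ps = 104 + 72 = 176; Q' = 928 − 5·104 = 408.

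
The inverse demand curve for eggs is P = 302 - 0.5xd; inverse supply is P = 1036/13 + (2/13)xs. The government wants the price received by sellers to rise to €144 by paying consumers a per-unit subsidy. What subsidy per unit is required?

Required subsidy s = €51 per unit

At a seller price of 144, quantity supplied is -518 + 6.5·144 = 418.
Buyers absorb 418 only when they pay Pb = 302 − 0.5·418 = 93.
s = Ps − Pb = 144 − 93 = 51.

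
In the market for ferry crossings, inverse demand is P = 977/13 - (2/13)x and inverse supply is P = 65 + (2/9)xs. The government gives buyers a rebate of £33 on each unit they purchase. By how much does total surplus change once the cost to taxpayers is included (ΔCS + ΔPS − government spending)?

Net change in total surplus = -£1447.875

Pre-subsidy: 977/13 - (2/13)x = 65 + (2/9)x gives x* = 27 and P* = 71.
With the rebate, buyers effectively pay Pb = Ps − 33, where Ps is the price sellers receive.
On the curves, Pb = 977/13 - (2/13)x and Ps = 65 + (2/9)x; the wedge Ps − Pb = 33 gives 65 + (2/9)x − (977/13 - (2/13)x) = 33, so x' = 114.75.
Then Pb = 977/13 − (2/13)·114.75 = 57.5 and Ps = 65 + (2/9)·114.75 = 90.5.
ΔCS = ½(27 + 114.75)(71 − 57.5) = 956.8125; ΔPS = ½(27 + 114.75)(90.5 − 71) = 1382.0625.
Government spending = 33 × 114.75 = 3786.75.
Net change = 956.8125 + 1382.0625 − 3786.75 = -1447.875. The loss equals the DWL triangle ½·33·87.75.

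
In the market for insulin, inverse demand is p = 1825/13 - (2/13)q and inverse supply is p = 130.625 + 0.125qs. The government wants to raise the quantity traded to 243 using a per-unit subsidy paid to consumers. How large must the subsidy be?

Required subsidy s = 58 per unit

At q = 243, from the demand curve buyers pay pb = 1825/13 − (2/13)·243 = 103; from the supply curve sellers need ps = 130.625 + 0.125·243 = 161.
The subsidy must fill the gap: s = ps − pb = 161 − 103 = 58.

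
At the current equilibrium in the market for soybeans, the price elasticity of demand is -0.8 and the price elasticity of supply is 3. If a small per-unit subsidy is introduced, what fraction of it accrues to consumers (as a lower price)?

Consumer share = 15/19

For a small subsidy around the equilibrium, the benefit split depends on the relative slopes, which at a point are proportional to the elasticities.
Buyer share = εs/(εs + |εd|) = 3/(3 + 0.8) = 15/19; seller share = |εd|/(εs + |εd|) = 4/19.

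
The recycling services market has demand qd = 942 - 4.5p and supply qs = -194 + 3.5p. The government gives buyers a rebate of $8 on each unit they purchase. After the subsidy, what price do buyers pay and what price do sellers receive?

Pre-subsidy: 942 - 4.5p = -194 + 3.5p gives p* = 142, q* = 303.
With the rebate, buyers effectively pay pb = ps − 8, where ps is the price sellers receive.
Demand in terms of ps becomes qd = 942 − 4.5(ps − 8) = 978 - 4.5ps. Setting this equal to supply: 978 - 4.5ps = -194 + 3.5ps, so ps = 146.5.
Buyers pay pb = 146.5 − 8 = 138.5; q' = -194 + 3.5·146.5 = 318.75.

Buyers pay $138.5; sellers receive $146.5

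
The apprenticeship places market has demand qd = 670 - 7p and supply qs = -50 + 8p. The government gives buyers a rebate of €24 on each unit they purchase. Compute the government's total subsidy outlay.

Government cost = €10166.4

Pre-subsidy: 670 - 7p = -50 + 8p gives p* = 48, q* = 334.
With the rebate, buyers effectively pay pb = ps − 24, where ps is the price sellers receive.
Demand in terms of ps becomes qd = 670 − 7(ps − 24) = 838 - 7ps. Setting this equal to supply: 838 - 7ps = -50 + 8ps, so ps = 59.2.
Buyers pay pb = 59.2 − 24 = 35.2; q' = -50 + 8·59.2 = 423.6.
Government outlay = subsidy × quantity = 24 × 423.6 = 10166.4.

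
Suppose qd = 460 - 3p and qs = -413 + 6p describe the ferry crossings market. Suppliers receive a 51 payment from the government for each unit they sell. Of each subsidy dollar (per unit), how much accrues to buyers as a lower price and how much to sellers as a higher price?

Pre-subsidy: 460 - 3p = -413 + 6p gives p* = 97, q* = 169.
With the subsidy, sellers receive ps = pb + 51 for each unit, where pb is the price buyers pay.
Supply in terms of pb becomes qs = -413 + 6(pb + 51) = -107 + 6pb. Setting this equal to demand: 460 - 3pb = -107 + 6pb, so pb = 63.
Sellers receive ps = 63 + 51 = 114; q' = 460 − 3·63 = 271.
Buyers' price falls by p* − pb = 97 − 63 = 34; sellers' price rises by ps − p* = 114 − 97 = 17.

Buyers gain 34 per unit; sellers gain 17 per unit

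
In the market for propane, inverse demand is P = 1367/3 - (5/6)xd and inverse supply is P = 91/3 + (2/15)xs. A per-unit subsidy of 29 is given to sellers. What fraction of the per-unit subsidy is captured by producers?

Pre-subsidy: 1367/3 - (5/6)x = 91/3 + (2/15)x gives x* = 440 and P* = 89.
With the subsidy, sellers receive Ps = Pb + 29 for each unit, where Pb is the price buyers pay.
On the curves, Pb = 1367/3 - (5/6)x and Ps = 91/3 + (2/15)x; the wedge Ps − Pb = 29 gives 91/3 + (2/15)x − (1367/3 - (5/6)x) = 29, so x' = 470.
Then Pb = 1367/3 − (5/6)·470 = 64 and Ps = 91/3 + (2/15)·470 = 93.
Buyers' price falls by P* − Pb = 89 − 64 = 25; sellers' price rises by Ps − P* = 93 − 89 = 4.
So producers capture 4/29 = 4/29 of each unit of subsidy.

Producer share = 4/29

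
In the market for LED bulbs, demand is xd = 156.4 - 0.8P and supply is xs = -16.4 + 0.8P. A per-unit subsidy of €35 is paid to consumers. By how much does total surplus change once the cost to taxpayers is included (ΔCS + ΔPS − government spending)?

Pre-subsidy: 156.4 - 0.8P = -16.4 + 0.8P gives P* = 108, x* = 70.
With the rebate, buyers effectively pay Pb = Ps − 35, where Ps is the price sellers receive.
Demand in terms of Ps becomes xd = 156.4 − 0.8(Ps − 35) = 184.4 - 0.8Ps. Setting this equal to supply: 184.4 - 0.8Ps = -16.4 + 0.8Ps, so Ps = 125.5.
Buyers pay Pb = 125.5 − 35 = 90.5; x' = -16.4 + 0.8·125.5 = 84.
ΔCS = ½(70 + 84)(108 − 90.5) = 1347.5; ΔPS = ½(70 + 84)(125.5 − 108) = 1347.5.
Government spending = 35 × 84 = 2940.
Net change = 1347.5 + 1347.5 − 2940 = -245. The loss equals the DWL triangle ½·35·14.

Net change in total surplus = -€245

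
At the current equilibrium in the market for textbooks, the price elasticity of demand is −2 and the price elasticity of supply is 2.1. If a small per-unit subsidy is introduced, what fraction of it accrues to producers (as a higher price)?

For a small subsidy around the equilibrium, the benefit split depends on the relative slopes, which at a point are proportional to the elasticities.
Buyer share = εs/(εs + |εd|) = 2.1/(2.1 + 2) = 21/41; seller share = |εd|/(εs + |εd|) = 20/41.
So producers capture 20/41 of the subsidy.

Producer share = 20/41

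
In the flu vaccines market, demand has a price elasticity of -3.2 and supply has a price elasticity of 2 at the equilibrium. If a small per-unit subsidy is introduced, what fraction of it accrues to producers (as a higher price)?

Producer share = 8/13

For a small subsidy around the equilibrium, the benefit split depends on the relative slopes, which at a point are proportional to the elasticities.
Buyer share = εs/(εs + |εd|) = 2/(2 + 3.2) = 5/13; seller share = |εd|/(εs + |εd|) = 8/13.
So producers capture 8/13 of the subsidy.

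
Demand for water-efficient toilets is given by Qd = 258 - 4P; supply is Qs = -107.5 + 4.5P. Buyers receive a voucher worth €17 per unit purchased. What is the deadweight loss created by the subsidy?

Deadweight loss = €306

Pre-subsidy: 258 - 4P = -107.5 + 4.5P gives P* = 43, Q* = 86.
With the rebate, buyers effectively pay Pb = Ps − 17, where Ps is the price sellers receive.
Demand in terms of Ps becomes Qd = 258 − 4(Ps − 17) = 326 - 4Ps. Setting this equal to supply: 326 - 4Ps = -107.5 + 4.5Ps, so Ps = 51.
Buyers pay Pb = 51 − 17 = 34; Q' = -107.5 + 4.5·51 = 122.
The subsidy expands output by 122 − 86 = 36 past the efficient level; on those units the gap between marginal cost and willingness to pay runs from 0 up to 17.
DWL = ½ × 17 × 36 = 306.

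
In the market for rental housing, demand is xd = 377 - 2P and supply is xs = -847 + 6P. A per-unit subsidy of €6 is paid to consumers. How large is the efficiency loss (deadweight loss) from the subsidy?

Deadweight loss = €27

Pre-subsidy: 377 - 2P = -847 + 6P gives P* = 153, x* = 71.
With the rebate, buyers effectively pay Pb = Ps − 6, where Ps is the price sellers receive.
Demand in terms of Ps becomes xd = 377 − 2(Ps − 6) = 389 - 2Ps. Setting this equal to supply: 389 - 2Ps = -847 + 6Ps, so Ps = 154.5.
Buyers pay Pb = 154.5 − 6 = 148.5; x' = -847 + 6·154.5 = 80.
The subsidy expands output by 80 − 71 = 9 past the efficient level; on those units the gap between marginal cost and willingness to pay runs from 0 up to 6.
DWL = ½ × 6 × 9 = 27.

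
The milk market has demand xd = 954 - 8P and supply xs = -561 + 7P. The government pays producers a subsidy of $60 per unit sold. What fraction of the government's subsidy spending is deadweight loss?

DWL / government spending = 56/185

Pre-subsidy: 954 - 8P = -561 + 7P gives P* = 101, x* = 146.
With the subsidy, sellers receive Ps = Pb + 60 for each unit, where Pb is the price buyers pay.
Supply in terms of Pb becomes xs = -561 + 7(Pb + 60) = -141 + 7Pb. Setting this equal to demand: 954 - 8Pb = -141 + 7Pb, so Pb = 73.
Sellers receive Ps = 73 + 60 = 133; x' = 954 − 8·73 = 370.
ΔCS = ½(146 + 370)(101 − 73) = 7224; ΔPS = ½(146 + 370)(133 − 101) = 8256.
Government spending = 60 × 370 = 22200.
DWL = ½ × 60 × (370 − 146) = 6720; fraction = 6720 / 22200 = 56/185.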